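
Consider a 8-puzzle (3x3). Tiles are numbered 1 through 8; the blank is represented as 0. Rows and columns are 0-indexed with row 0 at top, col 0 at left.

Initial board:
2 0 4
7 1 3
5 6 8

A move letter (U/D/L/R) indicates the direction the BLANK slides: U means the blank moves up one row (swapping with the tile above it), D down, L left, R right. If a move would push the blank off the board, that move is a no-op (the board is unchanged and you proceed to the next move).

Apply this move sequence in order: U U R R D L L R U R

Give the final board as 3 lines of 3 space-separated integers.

After move 1 (U):
2 0 4
7 1 3
5 6 8

After move 2 (U):
2 0 4
7 1 3
5 6 8

After move 3 (R):
2 4 0
7 1 3
5 6 8

After move 4 (R):
2 4 0
7 1 3
5 6 8

After move 5 (D):
2 4 3
7 1 0
5 6 8

After move 6 (L):
2 4 3
7 0 1
5 6 8

After move 7 (L):
2 4 3
0 7 1
5 6 8

After move 8 (R):
2 4 3
7 0 1
5 6 8

After move 9 (U):
2 0 3
7 4 1
5 6 8

After move 10 (R):
2 3 0
7 4 1
5 6 8

Answer: 2 3 0
7 4 1
5 6 8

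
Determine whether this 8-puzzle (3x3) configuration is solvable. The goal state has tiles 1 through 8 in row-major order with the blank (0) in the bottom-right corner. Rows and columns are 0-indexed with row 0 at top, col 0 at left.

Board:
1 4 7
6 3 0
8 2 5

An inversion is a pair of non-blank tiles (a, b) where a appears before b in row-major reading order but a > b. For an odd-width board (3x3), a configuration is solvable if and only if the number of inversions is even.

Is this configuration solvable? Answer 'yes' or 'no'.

Inversions (pairs i<j in row-major order where tile[i] > tile[j] > 0): 12
12 is even, so the puzzle is solvable.

Answer: yes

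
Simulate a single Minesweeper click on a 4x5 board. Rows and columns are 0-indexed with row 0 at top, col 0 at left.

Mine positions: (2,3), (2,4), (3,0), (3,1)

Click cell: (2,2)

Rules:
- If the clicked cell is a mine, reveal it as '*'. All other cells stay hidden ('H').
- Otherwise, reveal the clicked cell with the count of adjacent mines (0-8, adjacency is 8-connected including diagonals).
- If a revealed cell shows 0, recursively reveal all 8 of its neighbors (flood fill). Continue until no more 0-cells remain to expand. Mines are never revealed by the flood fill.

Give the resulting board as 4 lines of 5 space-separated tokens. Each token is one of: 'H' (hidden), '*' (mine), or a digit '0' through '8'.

H H H H H
H H H H H
H H 2 H H
H H H H H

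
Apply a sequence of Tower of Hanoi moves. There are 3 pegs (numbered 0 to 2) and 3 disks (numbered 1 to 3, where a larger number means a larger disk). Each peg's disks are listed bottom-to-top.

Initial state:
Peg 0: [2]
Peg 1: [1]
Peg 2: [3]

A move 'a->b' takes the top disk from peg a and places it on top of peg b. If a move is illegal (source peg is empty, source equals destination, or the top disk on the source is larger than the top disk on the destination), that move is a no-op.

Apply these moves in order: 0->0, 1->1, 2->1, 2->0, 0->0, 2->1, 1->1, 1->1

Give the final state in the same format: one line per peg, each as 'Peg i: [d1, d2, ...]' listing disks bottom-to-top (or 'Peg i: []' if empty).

Answer: Peg 0: [2]
Peg 1: [1]
Peg 2: [3]

Derivation:
After move 1 (0->0):
Peg 0: [2]
Peg 1: [1]
Peg 2: [3]

After move 2 (1->1):
Peg 0: [2]
Peg 1: [1]
Peg 2: [3]

After move 3 (2->1):
Peg 0: [2]
Peg 1: [1]
Peg 2: [3]

After move 4 (2->0):
Peg 0: [2]
Peg 1: [1]
Peg 2: [3]

After move 5 (0->0):
Peg 0: [2]
Peg 1: [1]
Peg 2: [3]

After move 6 (2->1):
Peg 0: [2]
Peg 1: [1]
Peg 2: [3]

After move 7 (1->1):
Peg 0: [2]
Peg 1: [1]
Peg 2: [3]

After move 8 (1->1):
Peg 0: [2]
Peg 1: [1]
Peg 2: [3]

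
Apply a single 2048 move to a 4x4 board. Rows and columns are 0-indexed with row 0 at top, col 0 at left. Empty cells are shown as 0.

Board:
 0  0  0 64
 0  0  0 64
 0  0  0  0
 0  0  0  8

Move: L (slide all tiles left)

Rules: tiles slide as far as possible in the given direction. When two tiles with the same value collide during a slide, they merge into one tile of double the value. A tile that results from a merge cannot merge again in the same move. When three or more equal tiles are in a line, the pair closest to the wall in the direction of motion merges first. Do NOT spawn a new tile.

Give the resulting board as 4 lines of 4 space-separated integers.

Answer: 64  0  0  0
64  0  0  0
 0  0  0  0
 8  0  0  0

Derivation:
Slide left:
row 0: [0, 0, 0, 64] -> [64, 0, 0, 0]
row 1: [0, 0, 0, 64] -> [64, 0, 0, 0]
row 2: [0, 0, 0, 0] -> [0, 0, 0, 0]
row 3: [0, 0, 0, 8] -> [8, 0, 0, 0]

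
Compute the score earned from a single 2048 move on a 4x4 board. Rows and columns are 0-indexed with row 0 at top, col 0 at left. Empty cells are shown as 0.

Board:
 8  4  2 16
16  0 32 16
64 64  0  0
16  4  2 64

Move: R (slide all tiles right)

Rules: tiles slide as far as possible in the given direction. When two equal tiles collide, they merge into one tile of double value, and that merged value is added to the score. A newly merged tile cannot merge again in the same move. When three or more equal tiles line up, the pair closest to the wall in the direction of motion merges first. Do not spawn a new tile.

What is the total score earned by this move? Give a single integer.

Slide right:
row 0: [8, 4, 2, 16] -> [8, 4, 2, 16]  score +0 (running 0)
row 1: [16, 0, 32, 16] -> [0, 16, 32, 16]  score +0 (running 0)
row 2: [64, 64, 0, 0] -> [0, 0, 0, 128]  score +128 (running 128)
row 3: [16, 4, 2, 64] -> [16, 4, 2, 64]  score +0 (running 128)
Board after move:
  8   4   2  16
  0  16  32  16
  0   0   0 128
 16   4   2  64

Answer: 128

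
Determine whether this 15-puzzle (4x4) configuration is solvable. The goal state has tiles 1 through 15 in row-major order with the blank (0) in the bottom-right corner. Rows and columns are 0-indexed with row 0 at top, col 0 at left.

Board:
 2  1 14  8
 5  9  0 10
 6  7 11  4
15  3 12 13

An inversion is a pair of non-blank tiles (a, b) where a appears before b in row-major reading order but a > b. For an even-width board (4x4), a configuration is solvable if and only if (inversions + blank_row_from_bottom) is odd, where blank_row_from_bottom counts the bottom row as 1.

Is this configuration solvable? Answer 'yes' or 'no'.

Answer: no

Derivation:
Inversions: 37
Blank is in row 1 (0-indexed from top), which is row 3 counting from the bottom (bottom = 1).
37 + 3 = 40, which is even, so the puzzle is not solvable.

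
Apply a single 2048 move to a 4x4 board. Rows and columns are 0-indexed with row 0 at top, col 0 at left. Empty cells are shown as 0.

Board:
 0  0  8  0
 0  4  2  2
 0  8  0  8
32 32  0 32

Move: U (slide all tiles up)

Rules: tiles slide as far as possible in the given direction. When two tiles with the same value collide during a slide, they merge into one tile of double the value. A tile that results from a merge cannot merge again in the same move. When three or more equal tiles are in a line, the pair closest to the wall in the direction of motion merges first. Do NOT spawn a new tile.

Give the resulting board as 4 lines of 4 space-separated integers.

Slide up:
col 0: [0, 0, 0, 32] -> [32, 0, 0, 0]
col 1: [0, 4, 8, 32] -> [4, 8, 32, 0]
col 2: [8, 2, 0, 0] -> [8, 2, 0, 0]
col 3: [0, 2, 8, 32] -> [2, 8, 32, 0]

Answer: 32  4  8  2
 0  8  2  8
 0 32  0 32
 0  0  0  0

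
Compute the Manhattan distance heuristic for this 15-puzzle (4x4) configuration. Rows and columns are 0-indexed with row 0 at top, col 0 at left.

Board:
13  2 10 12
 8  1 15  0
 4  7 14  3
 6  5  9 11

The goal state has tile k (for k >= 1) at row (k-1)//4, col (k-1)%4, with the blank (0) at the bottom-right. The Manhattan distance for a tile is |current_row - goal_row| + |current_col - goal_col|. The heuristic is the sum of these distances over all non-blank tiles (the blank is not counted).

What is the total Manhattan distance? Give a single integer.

Answer: 38

Derivation:
Tile 13: at (0,0), goal (3,0), distance |0-3|+|0-0| = 3
Tile 2: at (0,1), goal (0,1), distance |0-0|+|1-1| = 0
Tile 10: at (0,2), goal (2,1), distance |0-2|+|2-1| = 3
Tile 12: at (0,3), goal (2,3), distance |0-2|+|3-3| = 2
Tile 8: at (1,0), goal (1,3), distance |1-1|+|0-3| = 3
Tile 1: at (1,1), goal (0,0), distance |1-0|+|1-0| = 2
Tile 15: at (1,2), goal (3,2), distance |1-3|+|2-2| = 2
Tile 4: at (2,0), goal (0,3), distance |2-0|+|0-3| = 5
Tile 7: at (2,1), goal (1,2), distance |2-1|+|1-2| = 2
Tile 14: at (2,2), goal (3,1), distance |2-3|+|2-1| = 2
Tile 3: at (2,3), goal (0,2), distance |2-0|+|3-2| = 3
Tile 6: at (3,0), goal (1,1), distance |3-1|+|0-1| = 3
Tile 5: at (3,1), goal (1,0), distance |3-1|+|1-0| = 3
Tile 9: at (3,2), goal (2,0), distance |3-2|+|2-0| = 3
Tile 11: at (3,3), goal (2,2), distance |3-2|+|3-2| = 2
Sum: 3 + 0 + 3 + 2 + 3 + 2 + 2 + 5 + 2 + 2 + 3 + 3 + 3 + 3 + 2 = 38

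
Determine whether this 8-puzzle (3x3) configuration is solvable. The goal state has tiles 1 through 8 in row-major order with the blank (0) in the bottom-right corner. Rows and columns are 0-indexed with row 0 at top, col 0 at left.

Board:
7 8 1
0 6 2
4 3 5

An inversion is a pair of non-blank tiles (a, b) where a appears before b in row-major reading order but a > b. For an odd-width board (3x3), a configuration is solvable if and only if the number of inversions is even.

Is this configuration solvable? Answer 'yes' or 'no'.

Answer: no

Derivation:
Inversions (pairs i<j in row-major order where tile[i] > tile[j] > 0): 17
17 is odd, so the puzzle is not solvable.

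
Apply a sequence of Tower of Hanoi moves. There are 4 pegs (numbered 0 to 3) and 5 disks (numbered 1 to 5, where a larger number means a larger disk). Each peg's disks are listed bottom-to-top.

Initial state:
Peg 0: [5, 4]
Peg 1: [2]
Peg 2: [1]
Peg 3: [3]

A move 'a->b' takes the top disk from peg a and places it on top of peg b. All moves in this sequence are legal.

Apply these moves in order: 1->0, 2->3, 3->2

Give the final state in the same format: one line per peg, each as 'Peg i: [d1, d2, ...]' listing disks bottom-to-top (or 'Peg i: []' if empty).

Answer: Peg 0: [5, 4, 2]
Peg 1: []
Peg 2: [1]
Peg 3: [3]

Derivation:
After move 1 (1->0):
Peg 0: [5, 4, 2]
Peg 1: []
Peg 2: [1]
Peg 3: [3]

After move 2 (2->3):
Peg 0: [5, 4, 2]
Peg 1: []
Peg 2: []
Peg 3: [3, 1]

After move 3 (3->2):
Peg 0: [5, 4, 2]
Peg 1: []
Peg 2: [1]
Peg 3: [3]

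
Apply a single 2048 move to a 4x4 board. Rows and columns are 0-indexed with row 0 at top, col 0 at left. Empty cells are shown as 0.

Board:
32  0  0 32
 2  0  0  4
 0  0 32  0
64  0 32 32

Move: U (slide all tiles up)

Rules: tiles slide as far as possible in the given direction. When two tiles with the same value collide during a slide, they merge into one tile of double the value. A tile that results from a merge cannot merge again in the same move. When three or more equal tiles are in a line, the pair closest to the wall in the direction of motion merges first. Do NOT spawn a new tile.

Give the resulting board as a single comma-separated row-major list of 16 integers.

Slide up:
col 0: [32, 2, 0, 64] -> [32, 2, 64, 0]
col 1: [0, 0, 0, 0] -> [0, 0, 0, 0]
col 2: [0, 0, 32, 32] -> [64, 0, 0, 0]
col 3: [32, 4, 0, 32] -> [32, 4, 32, 0]

Answer: 32, 0, 64, 32, 2, 0, 0, 4, 64, 0, 0, 32, 0, 0, 0, 0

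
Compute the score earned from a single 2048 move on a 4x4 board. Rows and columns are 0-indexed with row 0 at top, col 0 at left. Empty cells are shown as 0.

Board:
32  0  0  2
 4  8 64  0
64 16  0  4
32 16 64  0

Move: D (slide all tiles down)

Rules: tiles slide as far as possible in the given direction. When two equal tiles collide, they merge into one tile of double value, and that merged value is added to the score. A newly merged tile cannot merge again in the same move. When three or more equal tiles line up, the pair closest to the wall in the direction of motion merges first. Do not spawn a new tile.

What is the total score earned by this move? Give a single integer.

Slide down:
col 0: [32, 4, 64, 32] -> [32, 4, 64, 32]  score +0 (running 0)
col 1: [0, 8, 16, 16] -> [0, 0, 8, 32]  score +32 (running 32)
col 2: [0, 64, 0, 64] -> [0, 0, 0, 128]  score +128 (running 160)
col 3: [2, 0, 4, 0] -> [0, 0, 2, 4]  score +0 (running 160)
Board after move:
 32   0   0   0
  4   0   0   0
 64   8   0   2
 32  32 128   4

Answer: 160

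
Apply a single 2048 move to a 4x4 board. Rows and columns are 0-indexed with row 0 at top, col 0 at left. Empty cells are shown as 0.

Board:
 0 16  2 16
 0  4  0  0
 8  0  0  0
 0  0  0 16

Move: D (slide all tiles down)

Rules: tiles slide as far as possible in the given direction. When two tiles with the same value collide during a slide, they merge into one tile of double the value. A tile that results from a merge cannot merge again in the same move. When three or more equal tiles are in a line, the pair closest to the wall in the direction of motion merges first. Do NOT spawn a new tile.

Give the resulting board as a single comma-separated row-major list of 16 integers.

Answer: 0, 0, 0, 0, 0, 0, 0, 0, 0, 16, 0, 0, 8, 4, 2, 32

Derivation:
Slide down:
col 0: [0, 0, 8, 0] -> [0, 0, 0, 8]
col 1: [16, 4, 0, 0] -> [0, 0, 16, 4]
col 2: [2, 0, 0, 0] -> [0, 0, 0, 2]
col 3: [16, 0, 0, 16] -> [0, 0, 0, 32]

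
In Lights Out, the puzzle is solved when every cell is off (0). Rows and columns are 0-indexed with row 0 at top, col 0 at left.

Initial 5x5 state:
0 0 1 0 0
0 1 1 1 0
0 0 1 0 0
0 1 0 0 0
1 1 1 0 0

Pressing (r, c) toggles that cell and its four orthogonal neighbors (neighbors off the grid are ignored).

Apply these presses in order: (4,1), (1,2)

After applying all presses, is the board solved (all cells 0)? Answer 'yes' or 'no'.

Answer: yes

Derivation:
After press 1 at (4,1):
0 0 1 0 0
0 1 1 1 0
0 0 1 0 0
0 0 0 0 0
0 0 0 0 0

After press 2 at (1,2):
0 0 0 0 0
0 0 0 0 0
0 0 0 0 0
0 0 0 0 0
0 0 0 0 0

Lights still on: 0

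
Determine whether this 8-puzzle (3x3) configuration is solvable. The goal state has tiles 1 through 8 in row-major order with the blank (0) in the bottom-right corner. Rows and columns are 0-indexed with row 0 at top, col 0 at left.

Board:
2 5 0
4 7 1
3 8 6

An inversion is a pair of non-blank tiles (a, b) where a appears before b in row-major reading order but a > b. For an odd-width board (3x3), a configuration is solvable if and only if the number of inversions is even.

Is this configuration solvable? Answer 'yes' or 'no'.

Answer: yes

Derivation:
Inversions (pairs i<j in row-major order where tile[i] > tile[j] > 0): 10
10 is even, so the puzzle is solvable.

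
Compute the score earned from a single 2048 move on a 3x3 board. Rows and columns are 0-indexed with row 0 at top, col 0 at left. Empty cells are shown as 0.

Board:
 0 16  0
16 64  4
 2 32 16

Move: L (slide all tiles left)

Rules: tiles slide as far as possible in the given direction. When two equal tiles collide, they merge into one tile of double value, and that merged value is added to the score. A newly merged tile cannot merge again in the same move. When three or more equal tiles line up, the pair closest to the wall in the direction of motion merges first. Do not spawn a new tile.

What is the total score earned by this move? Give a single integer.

Answer: 0

Derivation:
Slide left:
row 0: [0, 16, 0] -> [16, 0, 0]  score +0 (running 0)
row 1: [16, 64, 4] -> [16, 64, 4]  score +0 (running 0)
row 2: [2, 32, 16] -> [2, 32, 16]  score +0 (running 0)
Board after move:
16  0  0
16 64  4
 2 32 16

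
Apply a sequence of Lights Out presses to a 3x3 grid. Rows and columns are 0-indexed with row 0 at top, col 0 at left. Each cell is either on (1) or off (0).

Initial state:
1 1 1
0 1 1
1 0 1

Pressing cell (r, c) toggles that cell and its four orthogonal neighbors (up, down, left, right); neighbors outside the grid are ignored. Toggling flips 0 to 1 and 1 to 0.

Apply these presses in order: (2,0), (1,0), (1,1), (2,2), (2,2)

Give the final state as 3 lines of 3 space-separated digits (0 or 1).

After press 1 at (2,0):
1 1 1
1 1 1
0 1 1

After press 2 at (1,0):
0 1 1
0 0 1
1 1 1

After press 3 at (1,1):
0 0 1
1 1 0
1 0 1

After press 4 at (2,2):
0 0 1
1 1 1
1 1 0

After press 5 at (2,2):
0 0 1
1 1 0
1 0 1

Answer: 0 0 1
1 1 0
1 0 1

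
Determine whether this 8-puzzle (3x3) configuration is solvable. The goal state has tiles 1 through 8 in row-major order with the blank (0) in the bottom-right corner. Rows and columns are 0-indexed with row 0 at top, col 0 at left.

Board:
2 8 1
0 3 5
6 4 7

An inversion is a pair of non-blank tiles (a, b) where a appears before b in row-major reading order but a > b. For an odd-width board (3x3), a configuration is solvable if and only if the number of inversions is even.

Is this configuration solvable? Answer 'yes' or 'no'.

Inversions (pairs i<j in row-major order where tile[i] > tile[j] > 0): 9
9 is odd, so the puzzle is not solvable.

Answer: no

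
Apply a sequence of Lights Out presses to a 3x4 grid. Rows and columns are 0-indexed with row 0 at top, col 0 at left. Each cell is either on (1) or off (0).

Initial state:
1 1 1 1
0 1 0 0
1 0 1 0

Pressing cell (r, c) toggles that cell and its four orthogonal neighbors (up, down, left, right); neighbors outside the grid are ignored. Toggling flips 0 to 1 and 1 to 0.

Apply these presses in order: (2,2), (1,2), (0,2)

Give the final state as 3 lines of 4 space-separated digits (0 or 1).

After press 1 at (2,2):
1 1 1 1
0 1 1 0
1 1 0 1

After press 2 at (1,2):
1 1 0 1
0 0 0 1
1 1 1 1

After press 3 at (0,2):
1 0 1 0
0 0 1 1
1 1 1 1

Answer: 1 0 1 0
0 0 1 1
1 1 1 1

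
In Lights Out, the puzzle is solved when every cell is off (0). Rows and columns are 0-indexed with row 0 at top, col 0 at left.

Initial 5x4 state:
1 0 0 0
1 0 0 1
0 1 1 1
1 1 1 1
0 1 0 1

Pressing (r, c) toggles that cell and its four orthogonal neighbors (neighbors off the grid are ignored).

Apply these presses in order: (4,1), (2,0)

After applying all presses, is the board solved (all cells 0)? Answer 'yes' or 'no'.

Answer: no

Derivation:
After press 1 at (4,1):
1 0 0 0
1 0 0 1
0 1 1 1
1 0 1 1
1 0 1 1

After press 2 at (2,0):
1 0 0 0
0 0 0 1
1 0 1 1
0 0 1 1
1 0 1 1

Lights still on: 10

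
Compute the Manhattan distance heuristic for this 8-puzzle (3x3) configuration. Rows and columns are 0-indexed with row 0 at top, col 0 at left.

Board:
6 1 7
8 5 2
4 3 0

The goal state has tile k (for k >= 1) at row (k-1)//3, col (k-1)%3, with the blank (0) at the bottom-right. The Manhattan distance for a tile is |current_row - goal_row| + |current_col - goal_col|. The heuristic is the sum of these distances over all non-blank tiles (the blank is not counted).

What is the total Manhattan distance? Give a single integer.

Tile 6: at (0,0), goal (1,2), distance |0-1|+|0-2| = 3
Tile 1: at (0,1), goal (0,0), distance |0-0|+|1-0| = 1
Tile 7: at (0,2), goal (2,0), distance |0-2|+|2-0| = 4
Tile 8: at (1,0), goal (2,1), distance |1-2|+|0-1| = 2
Tile 5: at (1,1), goal (1,1), distance |1-1|+|1-1| = 0
Tile 2: at (1,2), goal (0,1), distance |1-0|+|2-1| = 2
Tile 4: at (2,0), goal (1,0), distance |2-1|+|0-0| = 1
Tile 3: at (2,1), goal (0,2), distance |2-0|+|1-2| = 3
Sum: 3 + 1 + 4 + 2 + 0 + 2 + 1 + 3 = 16

Answer: 16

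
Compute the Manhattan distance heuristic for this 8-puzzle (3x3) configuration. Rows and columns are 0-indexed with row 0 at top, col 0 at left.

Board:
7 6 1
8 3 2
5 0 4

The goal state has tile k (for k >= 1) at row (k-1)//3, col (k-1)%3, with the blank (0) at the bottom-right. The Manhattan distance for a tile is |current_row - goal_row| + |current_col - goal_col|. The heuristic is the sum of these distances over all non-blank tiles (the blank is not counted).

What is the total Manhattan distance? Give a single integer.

Tile 7: at (0,0), goal (2,0), distance |0-2|+|0-0| = 2
Tile 6: at (0,1), goal (1,2), distance |0-1|+|1-2| = 2
Tile 1: at (0,2), goal (0,0), distance |0-0|+|2-0| = 2
Tile 8: at (1,0), goal (2,1), distance |1-2|+|0-1| = 2
Tile 3: at (1,1), goal (0,2), distance |1-0|+|1-2| = 2
Tile 2: at (1,2), goal (0,1), distance |1-0|+|2-1| = 2
Tile 5: at (2,0), goal (1,1), distance |2-1|+|0-1| = 2
Tile 4: at (2,2), goal (1,0), distance |2-1|+|2-0| = 3
Sum: 2 + 2 + 2 + 2 + 2 + 2 + 2 + 3 = 17

Answer: 17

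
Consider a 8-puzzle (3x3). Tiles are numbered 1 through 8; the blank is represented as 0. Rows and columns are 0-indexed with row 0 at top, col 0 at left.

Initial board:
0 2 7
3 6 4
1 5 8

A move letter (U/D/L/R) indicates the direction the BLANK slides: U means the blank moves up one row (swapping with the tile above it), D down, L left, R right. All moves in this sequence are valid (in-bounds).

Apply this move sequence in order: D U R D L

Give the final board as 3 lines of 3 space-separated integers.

After move 1 (D):
3 2 7
0 6 4
1 5 8

After move 2 (U):
0 2 7
3 6 4
1 5 8

After move 3 (R):
2 0 7
3 6 4
1 5 8

After move 4 (D):
2 6 7
3 0 4
1 5 8

After move 5 (L):
2 6 7
0 3 4
1 5 8

Answer: 2 6 7
0 3 4
1 5 8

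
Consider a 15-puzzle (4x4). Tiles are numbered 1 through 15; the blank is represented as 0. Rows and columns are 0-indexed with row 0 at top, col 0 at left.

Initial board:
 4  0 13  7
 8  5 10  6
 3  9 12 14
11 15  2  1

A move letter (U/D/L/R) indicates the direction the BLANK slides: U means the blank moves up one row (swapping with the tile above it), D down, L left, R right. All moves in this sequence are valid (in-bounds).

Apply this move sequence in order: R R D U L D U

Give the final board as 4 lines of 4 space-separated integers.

Answer:  4 13  0  7
 8  5 10  6
 3  9 12 14
11 15  2  1

Derivation:
After move 1 (R):
 4 13  0  7
 8  5 10  6
 3  9 12 14
11 15  2  1

After move 2 (R):
 4 13  7  0
 8  5 10  6
 3  9 12 14
11 15  2  1

After move 3 (D):
 4 13  7  6
 8  5 10  0
 3  9 12 14
11 15  2  1

After move 4 (U):
 4 13  7  0
 8  5 10  6
 3  9 12 14
11 15  2  1

After move 5 (L):
 4 13  0  7
 8  5 10  6
 3  9 12 14
11 15  2  1

After move 6 (D):
 4 13 10  7
 8  5  0  6
 3  9 12 14
11 15  2  1

After move 7 (U):
 4 13  0  7
 8  5 10  6
 3  9 12 14
11 15  2  1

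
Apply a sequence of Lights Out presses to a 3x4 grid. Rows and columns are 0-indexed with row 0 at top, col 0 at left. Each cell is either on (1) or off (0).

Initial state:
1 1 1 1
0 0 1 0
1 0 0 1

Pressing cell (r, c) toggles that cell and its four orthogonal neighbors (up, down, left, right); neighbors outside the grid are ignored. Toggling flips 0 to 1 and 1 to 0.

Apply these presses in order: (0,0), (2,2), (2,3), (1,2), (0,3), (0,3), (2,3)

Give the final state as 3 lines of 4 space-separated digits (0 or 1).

After press 1 at (0,0):
0 0 1 1
1 0 1 0
1 0 0 1

After press 2 at (2,2):
0 0 1 1
1 0 0 0
1 1 1 0

After press 3 at (2,3):
0 0 1 1
1 0 0 1
1 1 0 1

After press 4 at (1,2):
0 0 0 1
1 1 1 0
1 1 1 1

After press 5 at (0,3):
0 0 1 0
1 1 1 1
1 1 1 1

After press 6 at (0,3):
0 0 0 1
1 1 1 0
1 1 1 1

After press 7 at (2,3):
0 0 0 1
1 1 1 1
1 1 0 0

Answer: 0 0 0 1
1 1 1 1
1 1 0 0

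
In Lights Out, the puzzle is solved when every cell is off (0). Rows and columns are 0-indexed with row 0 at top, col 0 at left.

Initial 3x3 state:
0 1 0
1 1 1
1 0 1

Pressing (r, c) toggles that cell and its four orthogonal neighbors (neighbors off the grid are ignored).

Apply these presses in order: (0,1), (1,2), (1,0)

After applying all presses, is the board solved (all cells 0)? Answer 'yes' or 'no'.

Answer: yes

Derivation:
After press 1 at (0,1):
1 0 1
1 0 1
1 0 1

After press 2 at (1,2):
1 0 0
1 1 0
1 0 0

After press 3 at (1,0):
0 0 0
0 0 0
0 0 0

Lights still on: 0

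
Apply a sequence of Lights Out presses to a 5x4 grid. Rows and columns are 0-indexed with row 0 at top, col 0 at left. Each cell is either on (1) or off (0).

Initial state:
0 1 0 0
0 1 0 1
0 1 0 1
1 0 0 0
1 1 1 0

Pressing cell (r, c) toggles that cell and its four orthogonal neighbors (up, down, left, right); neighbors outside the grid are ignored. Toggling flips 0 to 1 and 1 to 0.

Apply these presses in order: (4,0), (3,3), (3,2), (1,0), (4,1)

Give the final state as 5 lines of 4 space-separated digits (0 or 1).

After press 1 at (4,0):
0 1 0 0
0 1 0 1
0 1 0 1
0 0 0 0
0 0 1 0

After press 2 at (3,3):
0 1 0 0
0 1 0 1
0 1 0 0
0 0 1 1
0 0 1 1

After press 3 at (3,2):
0 1 0 0
0 1 0 1
0 1 1 0
0 1 0 0
0 0 0 1

After press 4 at (1,0):
1 1 0 0
1 0 0 1
1 1 1 0
0 1 0 0
0 0 0 1

After press 5 at (4,1):
1 1 0 0
1 0 0 1
1 1 1 0
0 0 0 0
1 1 1 1

Answer: 1 1 0 0
1 0 0 1
1 1 1 0
0 0 0 0
1 1 1 1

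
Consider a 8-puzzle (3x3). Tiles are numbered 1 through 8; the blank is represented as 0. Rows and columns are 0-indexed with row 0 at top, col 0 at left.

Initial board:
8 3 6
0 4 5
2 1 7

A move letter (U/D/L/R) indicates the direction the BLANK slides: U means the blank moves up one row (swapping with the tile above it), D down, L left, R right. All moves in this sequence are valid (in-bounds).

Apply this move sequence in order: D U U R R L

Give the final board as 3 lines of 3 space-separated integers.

Answer: 3 0 6
8 4 5
2 1 7

Derivation:
After move 1 (D):
8 3 6
2 4 5
0 1 7

After move 2 (U):
8 3 6
0 4 5
2 1 7

After move 3 (U):
0 3 6
8 4 5
2 1 7

After move 4 (R):
3 0 6
8 4 5
2 1 7

After move 5 (R):
3 6 0
8 4 5
2 1 7

After move 6 (L):
3 0 6
8 4 5
2 1 7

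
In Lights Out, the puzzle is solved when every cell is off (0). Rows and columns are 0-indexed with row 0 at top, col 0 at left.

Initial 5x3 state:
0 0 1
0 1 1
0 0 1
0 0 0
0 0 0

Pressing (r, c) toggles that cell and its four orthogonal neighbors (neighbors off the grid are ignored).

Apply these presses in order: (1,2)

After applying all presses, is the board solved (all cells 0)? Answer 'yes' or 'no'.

After press 1 at (1,2):
0 0 0
0 0 0
0 0 0
0 0 0
0 0 0

Lights still on: 0

Answer: yes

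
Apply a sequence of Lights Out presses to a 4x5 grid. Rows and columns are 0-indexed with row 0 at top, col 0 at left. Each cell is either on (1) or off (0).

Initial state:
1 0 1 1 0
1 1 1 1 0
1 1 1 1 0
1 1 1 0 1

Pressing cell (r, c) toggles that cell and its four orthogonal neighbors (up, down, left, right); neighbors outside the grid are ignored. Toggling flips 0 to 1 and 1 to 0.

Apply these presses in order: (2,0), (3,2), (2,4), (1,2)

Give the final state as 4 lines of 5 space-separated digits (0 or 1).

Answer: 1 0 0 1 0
0 0 0 0 1
0 0 1 0 1
0 0 0 1 0

Derivation:
After press 1 at (2,0):
1 0 1 1 0
0 1 1 1 0
0 0 1 1 0
0 1 1 0 1

After press 2 at (3,2):
1 0 1 1 0
0 1 1 1 0
0 0 0 1 0
0 0 0 1 1

After press 3 at (2,4):
1 0 1 1 0
0 1 1 1 1
0 0 0 0 1
0 0 0 1 0

After press 4 at (1,2):
1 0 0 1 0
0 0 0 0 1
0 0 1 0 1
0 0 0 1 0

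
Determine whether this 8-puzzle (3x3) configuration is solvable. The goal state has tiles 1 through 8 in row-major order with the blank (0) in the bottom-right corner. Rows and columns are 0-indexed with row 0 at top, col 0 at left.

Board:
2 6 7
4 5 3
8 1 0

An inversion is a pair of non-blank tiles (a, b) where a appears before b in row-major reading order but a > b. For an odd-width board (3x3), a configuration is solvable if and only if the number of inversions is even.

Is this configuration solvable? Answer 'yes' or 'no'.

Inversions (pairs i<j in row-major order where tile[i] > tile[j] > 0): 15
15 is odd, so the puzzle is not solvable.

Answer: no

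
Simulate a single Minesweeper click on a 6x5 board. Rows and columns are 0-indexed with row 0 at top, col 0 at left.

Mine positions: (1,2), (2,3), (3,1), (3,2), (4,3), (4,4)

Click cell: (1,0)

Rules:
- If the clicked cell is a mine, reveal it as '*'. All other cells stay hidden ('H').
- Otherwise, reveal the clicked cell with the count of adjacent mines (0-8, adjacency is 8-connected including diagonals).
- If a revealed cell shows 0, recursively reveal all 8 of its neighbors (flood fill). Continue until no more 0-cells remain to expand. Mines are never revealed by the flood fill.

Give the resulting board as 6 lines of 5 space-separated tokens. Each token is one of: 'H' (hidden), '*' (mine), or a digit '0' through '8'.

0 1 H H H
0 1 H H H
1 3 H H H
H H H H H
H H H H H
H H H H H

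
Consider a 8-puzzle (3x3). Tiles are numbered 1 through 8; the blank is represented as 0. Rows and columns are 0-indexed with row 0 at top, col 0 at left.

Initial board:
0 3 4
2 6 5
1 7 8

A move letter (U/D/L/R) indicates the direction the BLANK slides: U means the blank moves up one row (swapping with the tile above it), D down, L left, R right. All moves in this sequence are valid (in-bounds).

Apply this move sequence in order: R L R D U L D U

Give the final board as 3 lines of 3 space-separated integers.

After move 1 (R):
3 0 4
2 6 5
1 7 8

After move 2 (L):
0 3 4
2 6 5
1 7 8

After move 3 (R):
3 0 4
2 6 5
1 7 8

After move 4 (D):
3 6 4
2 0 5
1 7 8

After move 5 (U):
3 0 4
2 6 5
1 7 8

After move 6 (L):
0 3 4
2 6 5
1 7 8

After move 7 (D):
2 3 4
0 6 5
1 7 8

After move 8 (U):
0 3 4
2 6 5
1 7 8

Answer: 0 3 4
2 6 5
1 7 8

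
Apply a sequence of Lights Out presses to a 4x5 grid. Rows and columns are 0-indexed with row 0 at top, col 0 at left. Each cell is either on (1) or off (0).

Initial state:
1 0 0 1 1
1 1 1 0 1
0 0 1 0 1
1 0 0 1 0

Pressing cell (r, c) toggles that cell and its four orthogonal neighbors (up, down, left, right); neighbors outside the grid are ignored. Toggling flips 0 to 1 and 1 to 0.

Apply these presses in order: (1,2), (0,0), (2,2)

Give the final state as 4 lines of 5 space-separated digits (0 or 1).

After press 1 at (1,2):
1 0 1 1 1
1 0 0 1 1
0 0 0 0 1
1 0 0 1 0

After press 2 at (0,0):
0 1 1 1 1
0 0 0 1 1
0 0 0 0 1
1 0 0 1 0

After press 3 at (2,2):
0 1 1 1 1
0 0 1 1 1
0 1 1 1 1
1 0 1 1 0

Answer: 0 1 1 1 1
0 0 1 1 1
0 1 1 1 1
1 0 1 1 0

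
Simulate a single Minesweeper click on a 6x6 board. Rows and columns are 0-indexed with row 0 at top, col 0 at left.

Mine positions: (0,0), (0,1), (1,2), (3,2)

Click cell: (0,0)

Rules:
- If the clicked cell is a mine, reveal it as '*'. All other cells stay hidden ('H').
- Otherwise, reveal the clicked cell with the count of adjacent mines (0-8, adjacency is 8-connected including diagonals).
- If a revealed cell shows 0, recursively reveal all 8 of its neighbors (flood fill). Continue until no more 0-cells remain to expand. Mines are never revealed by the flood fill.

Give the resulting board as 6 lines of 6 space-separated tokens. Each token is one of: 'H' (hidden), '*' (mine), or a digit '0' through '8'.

* H H H H H
H H H H H H
H H H H H H
H H H H H H
H H H H H H
H H H H H H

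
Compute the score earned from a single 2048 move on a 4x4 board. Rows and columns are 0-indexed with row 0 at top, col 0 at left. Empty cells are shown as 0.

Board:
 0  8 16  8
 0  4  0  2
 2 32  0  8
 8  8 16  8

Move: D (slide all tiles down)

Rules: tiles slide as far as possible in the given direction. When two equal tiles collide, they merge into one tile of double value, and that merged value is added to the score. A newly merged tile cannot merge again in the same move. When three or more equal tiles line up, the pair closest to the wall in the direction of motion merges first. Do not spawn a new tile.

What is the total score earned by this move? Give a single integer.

Slide down:
col 0: [0, 0, 2, 8] -> [0, 0, 2, 8]  score +0 (running 0)
col 1: [8, 4, 32, 8] -> [8, 4, 32, 8]  score +0 (running 0)
col 2: [16, 0, 0, 16] -> [0, 0, 0, 32]  score +32 (running 32)
col 3: [8, 2, 8, 8] -> [0, 8, 2, 16]  score +16 (running 48)
Board after move:
 0  8  0  0
 0  4  0  8
 2 32  0  2
 8  8 32 16

Answer: 48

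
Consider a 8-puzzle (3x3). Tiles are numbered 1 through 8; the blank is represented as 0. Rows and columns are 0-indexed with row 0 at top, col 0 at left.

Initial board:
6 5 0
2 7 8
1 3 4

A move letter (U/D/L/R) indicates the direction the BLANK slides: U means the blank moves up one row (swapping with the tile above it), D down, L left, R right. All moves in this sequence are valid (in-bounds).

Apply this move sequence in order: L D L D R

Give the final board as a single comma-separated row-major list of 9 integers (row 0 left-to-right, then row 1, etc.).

After move 1 (L):
6 0 5
2 7 8
1 3 4

After move 2 (D):
6 7 5
2 0 8
1 3 4

After move 3 (L):
6 7 5
0 2 8
1 3 4

After move 4 (D):
6 7 5
1 2 8
0 3 4

After move 5 (R):
6 7 5
1 2 8
3 0 4

Answer: 6, 7, 5, 1, 2, 8, 3, 0, 4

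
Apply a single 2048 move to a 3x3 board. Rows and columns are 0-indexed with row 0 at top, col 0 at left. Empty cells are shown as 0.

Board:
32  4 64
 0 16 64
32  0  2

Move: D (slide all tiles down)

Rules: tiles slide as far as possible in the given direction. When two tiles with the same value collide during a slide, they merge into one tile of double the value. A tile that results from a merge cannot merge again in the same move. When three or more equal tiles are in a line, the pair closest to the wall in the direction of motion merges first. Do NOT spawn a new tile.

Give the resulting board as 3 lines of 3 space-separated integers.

Answer:   0   0   0
  0   4 128
 64  16   2

Derivation:
Slide down:
col 0: [32, 0, 32] -> [0, 0, 64]
col 1: [4, 16, 0] -> [0, 4, 16]
col 2: [64, 64, 2] -> [0, 128, 2]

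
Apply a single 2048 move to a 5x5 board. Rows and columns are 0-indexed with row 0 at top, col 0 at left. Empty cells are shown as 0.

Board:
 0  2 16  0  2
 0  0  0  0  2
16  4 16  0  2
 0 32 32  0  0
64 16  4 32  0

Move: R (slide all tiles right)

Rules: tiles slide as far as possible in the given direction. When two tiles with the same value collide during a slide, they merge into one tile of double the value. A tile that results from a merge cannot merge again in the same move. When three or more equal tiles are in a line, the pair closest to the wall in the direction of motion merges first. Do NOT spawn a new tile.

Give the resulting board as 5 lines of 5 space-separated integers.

Slide right:
row 0: [0, 2, 16, 0, 2] -> [0, 0, 2, 16, 2]
row 1: [0, 0, 0, 0, 2] -> [0, 0, 0, 0, 2]
row 2: [16, 4, 16, 0, 2] -> [0, 16, 4, 16, 2]
row 3: [0, 32, 32, 0, 0] -> [0, 0, 0, 0, 64]
row 4: [64, 16, 4, 32, 0] -> [0, 64, 16, 4, 32]

Answer:  0  0  2 16  2
 0  0  0  0  2
 0 16  4 16  2
 0  0  0  0 64
 0 64 16  4 32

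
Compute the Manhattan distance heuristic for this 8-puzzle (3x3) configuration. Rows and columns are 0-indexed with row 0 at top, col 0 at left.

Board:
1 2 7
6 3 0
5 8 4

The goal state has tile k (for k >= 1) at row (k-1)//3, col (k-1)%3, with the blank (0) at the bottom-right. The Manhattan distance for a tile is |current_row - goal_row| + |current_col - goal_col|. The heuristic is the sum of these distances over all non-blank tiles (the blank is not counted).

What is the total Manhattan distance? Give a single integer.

Answer: 13

Derivation:
Tile 1: at (0,0), goal (0,0), distance |0-0|+|0-0| = 0
Tile 2: at (0,1), goal (0,1), distance |0-0|+|1-1| = 0
Tile 7: at (0,2), goal (2,0), distance |0-2|+|2-0| = 4
Tile 6: at (1,0), goal (1,2), distance |1-1|+|0-2| = 2
Tile 3: at (1,1), goal (0,2), distance |1-0|+|1-2| = 2
Tile 5: at (2,0), goal (1,1), distance |2-1|+|0-1| = 2
Tile 8: at (2,1), goal (2,1), distance |2-2|+|1-1| = 0
Tile 4: at (2,2), goal (1,0), distance |2-1|+|2-0| = 3
Sum: 0 + 0 + 4 + 2 + 2 + 2 + 0 + 3 = 13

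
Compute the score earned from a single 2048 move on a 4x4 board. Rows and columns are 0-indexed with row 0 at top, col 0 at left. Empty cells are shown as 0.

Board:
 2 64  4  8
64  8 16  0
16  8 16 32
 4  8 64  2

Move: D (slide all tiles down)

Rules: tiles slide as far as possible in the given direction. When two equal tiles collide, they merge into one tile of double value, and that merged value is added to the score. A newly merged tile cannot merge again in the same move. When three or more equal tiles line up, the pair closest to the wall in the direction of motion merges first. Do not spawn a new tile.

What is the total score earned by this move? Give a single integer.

Slide down:
col 0: [2, 64, 16, 4] -> [2, 64, 16, 4]  score +0 (running 0)
col 1: [64, 8, 8, 8] -> [0, 64, 8, 16]  score +16 (running 16)
col 2: [4, 16, 16, 64] -> [0, 4, 32, 64]  score +32 (running 48)
col 3: [8, 0, 32, 2] -> [0, 8, 32, 2]  score +0 (running 48)
Board after move:
 2  0  0  0
64 64  4  8
16  8 32 32
 4 16 64  2

Answer: 48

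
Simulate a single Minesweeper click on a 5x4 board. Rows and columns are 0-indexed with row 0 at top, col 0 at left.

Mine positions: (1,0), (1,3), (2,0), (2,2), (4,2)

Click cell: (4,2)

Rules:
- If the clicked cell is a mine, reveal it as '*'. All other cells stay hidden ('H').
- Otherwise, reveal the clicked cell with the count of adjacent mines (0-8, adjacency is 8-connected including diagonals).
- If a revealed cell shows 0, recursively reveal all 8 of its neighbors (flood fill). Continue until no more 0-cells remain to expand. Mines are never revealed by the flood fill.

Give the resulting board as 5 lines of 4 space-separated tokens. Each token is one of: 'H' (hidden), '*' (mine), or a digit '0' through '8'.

H H H H
H H H H
H H H H
H H H H
H H * H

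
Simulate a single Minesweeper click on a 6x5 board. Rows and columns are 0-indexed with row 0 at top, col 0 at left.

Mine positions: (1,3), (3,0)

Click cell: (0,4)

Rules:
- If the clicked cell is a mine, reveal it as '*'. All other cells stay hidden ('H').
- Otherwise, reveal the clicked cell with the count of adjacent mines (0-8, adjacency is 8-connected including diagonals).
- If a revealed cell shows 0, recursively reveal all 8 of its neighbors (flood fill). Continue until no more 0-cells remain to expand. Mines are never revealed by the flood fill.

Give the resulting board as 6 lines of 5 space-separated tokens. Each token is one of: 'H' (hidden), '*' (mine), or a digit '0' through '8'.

H H H H 1
H H H H H
H H H H H
H H H H H
H H H H H
H H H H H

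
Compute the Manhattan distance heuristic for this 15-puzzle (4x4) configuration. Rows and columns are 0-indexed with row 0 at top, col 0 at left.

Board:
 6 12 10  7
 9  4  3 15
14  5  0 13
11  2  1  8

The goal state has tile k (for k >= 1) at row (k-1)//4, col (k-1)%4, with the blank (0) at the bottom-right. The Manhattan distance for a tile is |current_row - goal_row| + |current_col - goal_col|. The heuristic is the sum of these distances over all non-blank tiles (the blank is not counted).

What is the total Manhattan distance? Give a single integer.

Tile 6: (0,0)->(1,1) = 2
Tile 12: (0,1)->(2,3) = 4
Tile 10: (0,2)->(2,1) = 3
Tile 7: (0,3)->(1,2) = 2
Tile 9: (1,0)->(2,0) = 1
Tile 4: (1,1)->(0,3) = 3
Tile 3: (1,2)->(0,2) = 1
Tile 15: (1,3)->(3,2) = 3
Tile 14: (2,0)->(3,1) = 2
Tile 5: (2,1)->(1,0) = 2
Tile 13: (2,3)->(3,0) = 4
Tile 11: (3,0)->(2,2) = 3
Tile 2: (3,1)->(0,1) = 3
Tile 1: (3,2)->(0,0) = 5
Tile 8: (3,3)->(1,3) = 2
Sum: 2 + 4 + 3 + 2 + 1 + 3 + 1 + 3 + 2 + 2 + 4 + 3 + 3 + 5 + 2 = 40

Answer: 40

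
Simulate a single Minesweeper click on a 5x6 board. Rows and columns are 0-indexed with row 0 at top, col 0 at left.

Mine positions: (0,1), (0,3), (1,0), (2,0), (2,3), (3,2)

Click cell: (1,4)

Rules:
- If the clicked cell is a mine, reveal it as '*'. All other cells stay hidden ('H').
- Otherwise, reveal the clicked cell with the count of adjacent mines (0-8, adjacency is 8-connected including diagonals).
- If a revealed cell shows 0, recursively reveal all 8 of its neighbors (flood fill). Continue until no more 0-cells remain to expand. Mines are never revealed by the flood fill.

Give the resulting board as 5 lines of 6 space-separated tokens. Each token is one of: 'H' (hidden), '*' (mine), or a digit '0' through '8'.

H H H H H H
H H H H 2 H
H H H H H H
H H H H H H
H H H H H H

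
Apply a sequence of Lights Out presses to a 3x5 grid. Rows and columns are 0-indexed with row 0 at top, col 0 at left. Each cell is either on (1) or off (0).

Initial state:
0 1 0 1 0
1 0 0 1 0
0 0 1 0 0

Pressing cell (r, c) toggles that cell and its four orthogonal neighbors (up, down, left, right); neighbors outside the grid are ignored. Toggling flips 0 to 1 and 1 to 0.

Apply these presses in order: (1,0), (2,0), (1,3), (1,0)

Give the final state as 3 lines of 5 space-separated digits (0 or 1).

After press 1 at (1,0):
1 1 0 1 0
0 1 0 1 0
1 0 1 0 0

After press 2 at (2,0):
1 1 0 1 0
1 1 0 1 0
0 1 1 0 0

After press 3 at (1,3):
1 1 0 0 0
1 1 1 0 1
0 1 1 1 0

After press 4 at (1,0):
0 1 0 0 0
0 0 1 0 1
1 1 1 1 0

Answer: 0 1 0 0 0
0 0 1 0 1
1 1 1 1 0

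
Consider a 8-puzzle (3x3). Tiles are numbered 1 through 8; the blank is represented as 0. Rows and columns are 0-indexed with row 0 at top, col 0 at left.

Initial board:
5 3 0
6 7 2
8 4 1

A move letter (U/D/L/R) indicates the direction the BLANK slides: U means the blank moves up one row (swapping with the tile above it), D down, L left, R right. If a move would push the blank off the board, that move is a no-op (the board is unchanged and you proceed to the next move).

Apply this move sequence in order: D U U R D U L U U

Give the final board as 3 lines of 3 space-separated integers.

After move 1 (D):
5 3 2
6 7 0
8 4 1

After move 2 (U):
5 3 0
6 7 2
8 4 1

After move 3 (U):
5 3 0
6 7 2
8 4 1

After move 4 (R):
5 3 0
6 7 2
8 4 1

After move 5 (D):
5 3 2
6 7 0
8 4 1

After move 6 (U):
5 3 0
6 7 2
8 4 1

After move 7 (L):
5 0 3
6 7 2
8 4 1

After move 8 (U):
5 0 3
6 7 2
8 4 1

After move 9 (U):
5 0 3
6 7 2
8 4 1

Answer: 5 0 3
6 7 2
8 4 1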